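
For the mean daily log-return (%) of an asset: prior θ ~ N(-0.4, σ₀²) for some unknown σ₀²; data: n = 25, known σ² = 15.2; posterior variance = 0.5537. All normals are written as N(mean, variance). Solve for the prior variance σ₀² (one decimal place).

Posterior precision equals prior precision plus data precision: 1/σ_n² = 1/σ₀² + n/σ².
So 1/σ₀² = 1/0.5537 − 25/15.2 = 1.806032 − 1.644737 = 0.161295.
Hence σ₀² = 1/0.161295 ≈ 6.2.

σ₀² = 6.2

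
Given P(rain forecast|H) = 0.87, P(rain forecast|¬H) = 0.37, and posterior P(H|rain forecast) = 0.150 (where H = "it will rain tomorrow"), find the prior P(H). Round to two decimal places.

Bayes' rule in odds form gives O(H|E) = O(H)·[P(E|H)/P(E|¬H)], hence O(H) = O(H|E)/LR.
Posterior odds = 0.150/(1−0.150) = 0.1765. LR = 0.87/0.37 = 2.3514.
Prior odds = 0.1765/2.3514 = 0.0751, so P(H) = 0.0751/(1+0.0751) ≈ 0.07.

P(H) = 0.07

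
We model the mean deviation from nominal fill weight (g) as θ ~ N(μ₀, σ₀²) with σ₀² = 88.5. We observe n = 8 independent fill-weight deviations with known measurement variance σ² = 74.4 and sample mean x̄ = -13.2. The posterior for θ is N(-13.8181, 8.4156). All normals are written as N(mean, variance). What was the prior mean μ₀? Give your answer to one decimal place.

μ₀ = -19.7

The posterior mean is a precision-weighted average: μ_n = (τ₀μ₀ + τ_data·x̄)/(τ₀+τ_data), with τ₀=1/σ₀² and τ_data=n/σ².
Here τ₀ = 1/88.5 = 0.011299 and τ_data = 8/74.4 = 0.107527, so τ_n = 0.118826.
Rearranging for μ₀: μ₀ = (μ_n·τ_n − τ_data·x̄)/τ₀ = (-13.8181·0.118826 − 0.107527·-13.2) / 0.011299 = -0.222593/0.011299 ≈ -19.7.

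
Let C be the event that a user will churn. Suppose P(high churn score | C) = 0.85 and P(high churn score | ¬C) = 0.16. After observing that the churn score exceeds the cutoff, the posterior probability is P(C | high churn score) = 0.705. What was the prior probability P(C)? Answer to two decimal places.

P(C) = 0.31

In odds form, posterior odds = prior odds × likelihood ratio, so prior odds = posterior odds ÷ LR.
Posterior odds = 0.705/(1−0.705) = 2.3898. LR = 0.85/0.16 = 5.3125.
Prior odds = 2.3898/5.3125 = 0.4498, so P(C) = 0.4498/(1+0.4498) ≈ 0.31.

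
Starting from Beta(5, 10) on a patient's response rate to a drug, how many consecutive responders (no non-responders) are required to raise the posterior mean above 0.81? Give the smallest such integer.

k = 38

After k responders and 0 non-responders the posterior is Beta(5+k, 10), with mean (5+k)/(5+10+k).
Set (5+k)/(15+k) > 0.81 and solve: k > (0.81·15 − 5)/(1 − 0.81) = 37.632.
The smallest integer exceeding 37.632 is 38, and checking k=38: (43)/(53) = 0.8113 > 0.81.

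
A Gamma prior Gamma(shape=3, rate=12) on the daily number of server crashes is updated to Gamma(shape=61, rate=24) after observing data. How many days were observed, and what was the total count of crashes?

Gamma–Poisson conjugacy: posterior shape = α + Σxᵢ, posterior rate = β + n.
Matching: Σxᵢ = 61 − 3 = 58 and n = 24 − 12 = 12.

n = 12 days with total 58 crashes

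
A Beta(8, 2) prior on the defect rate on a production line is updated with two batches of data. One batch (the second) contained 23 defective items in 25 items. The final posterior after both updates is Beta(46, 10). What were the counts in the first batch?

15 defective items and 6 good items

Because Beta–binomial updating is additive in the counts, the combined data contributed (α_post−α_prior, β_post−β_prior) successes and failures.
Total across both batches: 46−8=38 defective items, 10−2=8 good items.
Subtract the second batch: 38−23=15 defective items and 8−2=6 good items.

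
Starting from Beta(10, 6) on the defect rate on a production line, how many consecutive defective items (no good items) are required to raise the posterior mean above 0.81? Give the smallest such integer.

k = 16

After k defective items and 0 good items the posterior is Beta(10+k, 6), with mean (10+k)/(10+6+k).
Set (10+k)/(16+k) > 0.81 and solve: k > (0.81·16 − 10)/(1 − 0.81) = 15.579.
The smallest integer exceeding 15.579 is 16.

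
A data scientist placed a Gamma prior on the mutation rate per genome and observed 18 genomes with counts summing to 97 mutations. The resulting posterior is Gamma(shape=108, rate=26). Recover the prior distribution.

A Gamma(α, β) prior (rate parametrization) on a Poisson rate with n observations summing to S gives posterior Gamma(α+S, β+n).
So α = 108 − 97 = 11 and β = 26 − 18 = 8.

Gamma(shape=11, rate=8)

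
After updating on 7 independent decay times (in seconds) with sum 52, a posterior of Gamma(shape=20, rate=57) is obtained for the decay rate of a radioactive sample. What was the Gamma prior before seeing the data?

For an exponential likelihood with a Gamma(α, β) prior on the rate, n observations with total T give posterior Gamma(α+n, β+T).
So α = 20 − 7 = 13 and β = 57 − 52 = 5.

Gamma(shape=13, rate=5)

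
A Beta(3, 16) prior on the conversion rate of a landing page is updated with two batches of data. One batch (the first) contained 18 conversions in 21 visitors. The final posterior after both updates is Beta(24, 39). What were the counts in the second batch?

Sequential conjugate updates are equivalent to a single update on the pooled data, so total successes = posterior α − prior α and total failures = posterior β − prior β.
Total across both batches: 24−3=21 conversions, 39−16=23 bounces.
Subtract the first batch: 21−18=3 conversions and 23−3=20 bounces.

3 conversions and 20 bounces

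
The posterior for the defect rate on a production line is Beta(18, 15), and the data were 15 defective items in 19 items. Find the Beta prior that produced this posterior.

Beta(3, 11)

A Beta(α, β) prior with s successes and f failures in binomial data gives a Beta(α+s, β+f) posterior.
Subtract the data counts: 18−15=3, 15−4=11.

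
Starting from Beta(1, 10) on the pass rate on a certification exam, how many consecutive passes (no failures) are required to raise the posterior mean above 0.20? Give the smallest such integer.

After k passes and 0 failures the posterior is Beta(1+k, 10), with mean (1+k)/(1+10+k).
Set (1+k)/(11+k) > 0.20 and solve: k > (0.20·11 − 1)/(1 − 0.20) = 1.500.
The smallest integer exceeding 1.500 is 2.

k = 2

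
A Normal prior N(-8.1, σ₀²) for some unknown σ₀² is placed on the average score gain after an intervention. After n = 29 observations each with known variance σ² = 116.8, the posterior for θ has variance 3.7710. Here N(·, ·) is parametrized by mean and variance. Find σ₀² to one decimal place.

σ₀² = 59.2

Posterior precision equals prior precision plus data precision: 1/σ_n² = 1/σ₀² + n/σ².
So 1/σ₀² = 1/3.7710 − 29/116.8 = 0.265182 − 0.248288 = 0.016894.
Hence σ₀² = 1/0.016894 ≈ 59.2.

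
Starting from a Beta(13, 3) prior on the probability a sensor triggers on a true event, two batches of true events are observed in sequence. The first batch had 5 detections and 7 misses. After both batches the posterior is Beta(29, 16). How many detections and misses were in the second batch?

11 detections and 6 misses

Sequential conjugate updates are equivalent to a single update on the pooled data, so total successes = posterior α − prior α and total failures = posterior β − prior β.
Total across both batches: 29−13=16 detections, 16−3=13 misses.
Subtract the first batch: 16−5=11 detections and 13−7=6 misses.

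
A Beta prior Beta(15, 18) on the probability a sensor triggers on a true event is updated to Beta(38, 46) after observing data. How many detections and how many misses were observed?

23 detections and 28 misses

Beta is conjugate to the binomial likelihood: posterior = Beta(α+s, β+f).
Match parameters: s=38−15=23, f=46−18=28.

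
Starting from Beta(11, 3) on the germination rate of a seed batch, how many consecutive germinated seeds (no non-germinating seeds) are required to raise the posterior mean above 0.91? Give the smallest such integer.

After k germinated seeds and 0 non-germinating seeds the posterior is Beta(11+k, 3), with mean (11+k)/(11+3+k).
Set (11+k)/(14+k) > 0.91 and solve: k > (0.91·14 − 11)/(1 − 0.91) = 19.333.
The smallest integer exceeding 19.333 is 20, and checking k=20: (31)/(34) = 0.9118 > 0.91.

k = 20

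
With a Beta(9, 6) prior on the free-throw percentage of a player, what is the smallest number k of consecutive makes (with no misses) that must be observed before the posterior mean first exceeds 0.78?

After k makes and 0 misses the posterior is Beta(9+k, 6), with mean (9+k)/(9+6+k).
Set (9+k)/(15+k) > 0.78 and solve: k > (0.78·15 − 9)/(1 − 0.78) = 12.273.
The smallest integer exceeding 12.273 is 13, and checking k=13: (22)/(28) = 0.7857 > 0.78.

k = 13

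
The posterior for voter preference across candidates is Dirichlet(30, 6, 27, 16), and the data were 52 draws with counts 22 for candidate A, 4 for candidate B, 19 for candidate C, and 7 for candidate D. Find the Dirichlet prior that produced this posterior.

For a Dirichlet(α) prior with multinomial counts c, the posterior is Dirichlet(α + c) componentwise.
Subtract each count from the matching posterior parameter: 30−22=8, 6−4=2, 27−19=8, 16−7=9.

Dirichlet(8, 2, 8, 9)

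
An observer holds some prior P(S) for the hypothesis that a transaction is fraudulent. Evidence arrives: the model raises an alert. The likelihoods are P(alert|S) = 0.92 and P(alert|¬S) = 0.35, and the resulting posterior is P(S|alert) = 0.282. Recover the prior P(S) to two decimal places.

P(S) = 0.13

In odds form, posterior odds = prior odds × likelihood ratio, so prior odds = posterior odds ÷ LR.
Posterior odds = 0.282/(1−0.282) = 0.3928. LR = 0.92/0.35 = 2.6286.
Prior odds = 0.3928/2.6286 = 0.1494, so P(S) = 0.1494/(1+0.1494) ≈ 0.13.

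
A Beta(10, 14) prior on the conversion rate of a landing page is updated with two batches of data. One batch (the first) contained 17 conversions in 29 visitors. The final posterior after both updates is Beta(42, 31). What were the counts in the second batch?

Sequential conjugate updates are equivalent to a single update on the pooled data, so total successes = posterior α − prior α and total failures = posterior β − prior β.
Total across both batches: 42−10=32 conversions, 31−14=17 bounces.
Subtract the first batch: 32−17=15 conversions and 17−12=5 bounces.

15 conversions and 5 bounces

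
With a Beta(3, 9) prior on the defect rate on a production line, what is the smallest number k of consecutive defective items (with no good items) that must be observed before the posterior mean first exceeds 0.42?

k = 4

After k defective items and 0 good items the posterior is Beta(3+k, 9), with mean (3+k)/(3+9+k).
Set (3+k)/(12+k) > 0.42 and solve: k > (0.42·12 − 3)/(1 − 0.42) = 3.517.
The smallest integer exceeding 3.517 is 4, and checking k=4: (7)/(16) = 0.4375 > 0.42.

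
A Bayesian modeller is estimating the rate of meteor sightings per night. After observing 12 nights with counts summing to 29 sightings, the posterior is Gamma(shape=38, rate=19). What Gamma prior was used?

A Gamma(α, β) prior (rate parametrization) on a Poisson rate with n observations summing to S gives posterior Gamma(α+S, β+n).
So α = 38 − 29 = 9 and β = 19 − 12 = 7.

Gamma(shape=9, rate=7)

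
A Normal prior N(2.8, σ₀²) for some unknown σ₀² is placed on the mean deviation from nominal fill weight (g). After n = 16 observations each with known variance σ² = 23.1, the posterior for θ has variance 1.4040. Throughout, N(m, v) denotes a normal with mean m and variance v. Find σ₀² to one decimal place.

For the Normal–Normal model with known σ², precisions add: τ_n = τ₀ + n/σ².
So 1/σ₀² = 1/1.4040 − 16/23.1 = 0.712251 − 0.692641 = 0.019610.
Hence σ₀² = 1/0.019610 ≈ 51.0.

σ₀² = 51.0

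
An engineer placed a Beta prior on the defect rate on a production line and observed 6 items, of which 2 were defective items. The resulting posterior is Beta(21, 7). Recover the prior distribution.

Under Beta–binomial conjugacy the posterior parameters are (α+s, β+f).
So α = 21 − 2 = 19 and β = 7 − 4 = 3.

Beta(19, 3)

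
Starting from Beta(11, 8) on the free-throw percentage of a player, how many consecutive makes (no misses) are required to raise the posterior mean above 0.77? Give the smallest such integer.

After k makes and 0 misses the posterior is Beta(11+k, 8), with mean (11+k)/(11+8+k).
Set (11+k)/(19+k) > 0.77 and solve: k > (0.77·19 − 11)/(1 − 0.77) = 15.783.
The smallest integer exceeding 15.783 is 16, and checking k=16: (27)/(35) = 0.7714 > 0.77.

k = 16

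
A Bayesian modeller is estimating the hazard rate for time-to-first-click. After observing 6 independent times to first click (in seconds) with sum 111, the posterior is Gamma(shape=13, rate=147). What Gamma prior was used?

Gamma(shape=7, rate=36)

For an exponential likelihood with a Gamma(α, β) prior on the rate, n observations with total T give posterior Gamma(α+n, β+T).
So α = 13 − 6 = 7 and β = 147 − 111 = 36.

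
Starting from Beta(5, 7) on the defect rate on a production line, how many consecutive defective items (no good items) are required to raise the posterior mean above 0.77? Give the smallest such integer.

k = 19

After k defective items and 0 good items the posterior is Beta(5+k, 7), with mean (5+k)/(5+7+k).
Set (5+k)/(12+k) > 0.77 and solve: k > (0.77·12 − 5)/(1 − 0.77) = 18.435.
The smallest integer exceeding 18.435 is 19.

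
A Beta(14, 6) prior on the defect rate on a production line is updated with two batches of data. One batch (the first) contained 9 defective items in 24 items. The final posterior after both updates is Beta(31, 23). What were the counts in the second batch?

Sequential conjugate updates are equivalent to a single update on the pooled data, so total successes = posterior α − prior α and total failures = posterior β − prior β.
Total across both batches: 31−14=17 defective items, 23−6=17 good items.
Subtract the first batch: 17−9=8 defective items and 17−15=2 good items.

8 defective items and 2 good items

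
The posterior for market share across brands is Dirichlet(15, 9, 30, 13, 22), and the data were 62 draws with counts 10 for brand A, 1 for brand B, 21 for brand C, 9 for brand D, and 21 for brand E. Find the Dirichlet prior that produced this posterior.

Dirichlet(5, 8, 9, 4, 1)

For a Dirichlet(α) prior with multinomial counts c, the posterior is Dirichlet(α + c) componentwise.
Subtract each count from the matching posterior parameter: 15−10=5, 9−1=8, 30−21=9, 13−9=4, 22−21=1.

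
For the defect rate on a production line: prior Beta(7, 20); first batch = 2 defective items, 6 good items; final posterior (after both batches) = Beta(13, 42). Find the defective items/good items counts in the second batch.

4 defective items and 16 good items

Because Beta–binomial updating is additive in the counts, the combined data contributed (α_post−α_prior, β_post−β_prior) successes and failures.
Total across both batches: 13−7=6 defective items, 42−20=22 good items.
Subtract the first batch: 6−2=4 defective items and 22−6=16 good items.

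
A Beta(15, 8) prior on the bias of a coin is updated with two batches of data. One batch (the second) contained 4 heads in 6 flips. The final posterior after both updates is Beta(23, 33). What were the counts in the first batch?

Sequential conjugate updates are equivalent to a single update on the pooled data, so total successes = posterior α − prior α and total failures = posterior β − prior β.
Total across both batches: 23−15=8 heads, 33−8=25 tails.
Subtract the second batch: 8−4=4 heads and 25−2=23 tails.

4 heads and 23 tails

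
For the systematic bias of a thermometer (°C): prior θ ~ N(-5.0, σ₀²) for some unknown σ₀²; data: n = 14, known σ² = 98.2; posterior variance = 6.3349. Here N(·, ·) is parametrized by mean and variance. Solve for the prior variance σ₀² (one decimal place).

Posterior precision equals prior precision plus data precision: 1/σ_n² = 1/σ₀² + n/σ².
So 1/σ₀² = 1/6.3349 − 14/98.2 = 0.157856 − 0.142566 = 0.015290.
Hence σ₀² = 1/0.015290 ≈ 65.4.

σ₀² = 65.4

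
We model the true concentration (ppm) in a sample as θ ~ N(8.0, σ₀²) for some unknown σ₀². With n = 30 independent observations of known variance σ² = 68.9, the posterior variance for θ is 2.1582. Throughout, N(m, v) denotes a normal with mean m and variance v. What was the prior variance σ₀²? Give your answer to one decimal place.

Posterior precision equals prior precision plus data precision: 1/σ_n² = 1/σ₀² + n/σ².
So 1/σ₀² = 1/2.1582 − 30/68.9 = 0.463349 − 0.435414 = 0.027935.
Hence σ₀² = 1/0.027935 ≈ 35.8.

σ₀² = 35.8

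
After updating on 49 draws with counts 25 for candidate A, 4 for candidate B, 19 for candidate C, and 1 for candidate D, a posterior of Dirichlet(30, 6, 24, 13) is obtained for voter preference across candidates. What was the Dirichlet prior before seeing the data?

For a Dirichlet(α) prior with multinomial counts c, the posterior is Dirichlet(α + c) componentwise.
Subtract each count from the matching posterior parameter: 30−25=5, 6−4=2, 24−19=5, 13−1=12.

Dirichlet(5, 2, 5, 12)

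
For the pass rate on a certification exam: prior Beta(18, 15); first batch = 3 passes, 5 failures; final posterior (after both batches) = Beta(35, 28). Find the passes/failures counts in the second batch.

14 passes and 8 failures

Sequential conjugate updates are equivalent to a single update on the pooled data, so total successes = posterior α − prior α and total failures = posterior β − prior β.
Total across both batches: 35−18=17 passes, 28−15=13 failures.
Subtract the first batch: 17−3=14 passes and 13−5=8 failures.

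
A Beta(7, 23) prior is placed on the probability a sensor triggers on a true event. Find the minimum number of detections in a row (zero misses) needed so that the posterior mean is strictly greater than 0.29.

k = 3

After k detections and 0 misses the posterior is Beta(7+k, 23), with mean (7+k)/(7+23+k).
Set (7+k)/(30+k) > 0.29 and solve: k > (0.29·30 − 7)/(1 − 0.29) = 2.394.
The smallest integer exceeding 2.394 is 3.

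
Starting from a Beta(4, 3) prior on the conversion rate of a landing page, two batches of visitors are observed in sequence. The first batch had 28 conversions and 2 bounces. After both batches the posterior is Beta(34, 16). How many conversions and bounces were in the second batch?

2 conversions and 11 bounces

Because Beta–binomial updating is additive in the counts, the combined data contributed (α_post−α_prior, β_post−β_prior) successes and failures.
Total across both batches: 34−4=30 conversions, 16−3=13 bounces.
Subtract the first batch: 30−28=2 conversions and 13−2=11 bounces.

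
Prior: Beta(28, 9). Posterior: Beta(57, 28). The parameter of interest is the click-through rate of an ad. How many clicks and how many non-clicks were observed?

29 clicks and 19 non-clicks

Beta is conjugate to the binomial likelihood: posterior = Beta(a+s, b+f).
So s = 57 − 28 = 29 and f = 28 − 9 = 19.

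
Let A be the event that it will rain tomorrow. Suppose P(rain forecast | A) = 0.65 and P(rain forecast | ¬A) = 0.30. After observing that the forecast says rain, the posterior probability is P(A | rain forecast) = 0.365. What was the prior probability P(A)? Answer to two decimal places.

Bayes' rule in odds form gives O(A|E) = O(A)·[P(E|A)/P(E|¬A)], hence O(A) = O(A|E)/LR.
Posterior odds = 0.365/(1−0.365) = 0.5748. LR = 0.65/0.30 = 2.1667.
Prior odds = 0.5748/2.1667 = 0.2653, so P(A) = 0.2653/(1+0.2653) ≈ 0.21.

P(A) = 0.21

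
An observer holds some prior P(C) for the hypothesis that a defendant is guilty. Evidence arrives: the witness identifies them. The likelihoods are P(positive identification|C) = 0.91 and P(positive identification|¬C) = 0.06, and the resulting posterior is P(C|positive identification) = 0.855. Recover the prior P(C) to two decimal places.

Bayes' rule in odds form gives O(C|E) = O(C)·[P(E|C)/P(E|¬C)], hence O(C) = O(C|E)/LR.
Posterior odds = 0.855/(1−0.855) = 5.8966. LR = 0.91/0.06 = 15.1667.
Prior odds = 5.8966/15.1667 = 0.3888, so P(C) = 0.3888/(1+0.3888) ≈ 0.28.

P(C) = 0.28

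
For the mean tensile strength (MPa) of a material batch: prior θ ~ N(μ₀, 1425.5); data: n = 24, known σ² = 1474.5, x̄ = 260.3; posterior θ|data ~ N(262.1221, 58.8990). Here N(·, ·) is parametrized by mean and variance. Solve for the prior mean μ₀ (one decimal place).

μ₀ = 304.4

With known observation variance, the Normal–Normal posterior has precision τ_n = τ₀ + n/σ² and mean μ_n = (τ₀μ₀ + (n/σ²)x̄)/τ_n.
Here τ₀ = 1/1425.5 = 0.000702 and τ_data = 24/1474.5 = 0.016277, so τ_n = 0.016979.
Rearranging for μ₀: μ₀ = (μ_n·τ_n − τ_data·x̄)/τ₀ = (262.1221·0.016979 − 0.016277·260.3) / 0.000702 = 0.213668/0.000702 ≈ 304.4.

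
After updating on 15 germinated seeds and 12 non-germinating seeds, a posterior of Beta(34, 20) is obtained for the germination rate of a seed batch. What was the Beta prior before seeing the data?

Beta is conjugate to the binomial likelihood: posterior = Beta(α+s, β+f).
Subtract the data counts: 34−15=19, 20−12=8.

Beta(19, 8)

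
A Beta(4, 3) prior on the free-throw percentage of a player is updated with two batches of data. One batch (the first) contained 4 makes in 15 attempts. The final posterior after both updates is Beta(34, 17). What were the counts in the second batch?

26 makes and 3 misses

Because Beta–binomial updating is additive in the counts, the combined data contributed (α_post−α_prior, β_post−β_prior) successes and failures.
Total across both batches: 34−4=30 makes, 17−3=14 misses.
Subtract the first batch: 30−4=26 makes and 14−11=3 misses.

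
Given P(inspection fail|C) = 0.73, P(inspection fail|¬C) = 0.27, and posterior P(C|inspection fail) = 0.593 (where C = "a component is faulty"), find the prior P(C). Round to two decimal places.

In odds form, posterior odds = prior odds × likelihood ratio, so prior odds = posterior odds ÷ LR.
Posterior odds = 0.593/(1−0.593) = 1.4570. LR = 0.73/0.27 = 2.7037.
Prior odds = 1.4570/2.7037 = 0.5389, so P(C) = 0.5389/(1+0.5389) ≈ 0.35.

P(C) = 0.35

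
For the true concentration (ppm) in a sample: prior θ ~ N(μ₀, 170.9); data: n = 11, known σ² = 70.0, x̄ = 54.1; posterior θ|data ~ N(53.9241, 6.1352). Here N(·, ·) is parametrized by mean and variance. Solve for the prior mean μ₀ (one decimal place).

With known observation variance, the Normal–Normal posterior has precision τ_n = τ₀ + n/σ² and mean μ_n = (τ₀μ₀ + (n/σ²)x̄)/τ_n.
Here τ₀ = 1/170.9 = 0.005851 and τ_data = 11/70.0 = 0.157143, so τ_n = 0.162994.
Rearranging for μ₀: μ₀ = (μ_n·τ_n − τ_data·x̄)/τ₀ = (53.9241·0.162994 − 0.157143·54.1) / 0.005851 = 0.287868/0.005851 ≈ 49.2.

μ₀ = 49.2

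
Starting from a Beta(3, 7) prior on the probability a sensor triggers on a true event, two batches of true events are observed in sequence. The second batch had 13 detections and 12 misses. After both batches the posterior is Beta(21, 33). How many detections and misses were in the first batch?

Sequential conjugate updates are equivalent to a single update on the pooled data, so total successes = posterior α − prior α and total failures = posterior β − prior β.
Total across both batches: 21−3=18 detections, 33−7=26 misses.
Subtract the second batch: 18−13=5 detections and 26−12=14 misses.

5 detections and 14 misses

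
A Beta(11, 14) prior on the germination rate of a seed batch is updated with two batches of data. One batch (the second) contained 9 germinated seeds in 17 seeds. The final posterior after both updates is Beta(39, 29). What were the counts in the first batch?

Sequential conjugate updates are equivalent to a single update on the pooled data, so total successes = posterior α − prior α and total failures = posterior β − prior β.
Total across both batches: 39−11=28 germinated seeds, 29−14=15 non-germinating seeds.
Subtract the second batch: 28−9=19 germinated seeds and 15−8=7 non-germinating seeds.

19 germinated seeds and 7 non-germinating seeds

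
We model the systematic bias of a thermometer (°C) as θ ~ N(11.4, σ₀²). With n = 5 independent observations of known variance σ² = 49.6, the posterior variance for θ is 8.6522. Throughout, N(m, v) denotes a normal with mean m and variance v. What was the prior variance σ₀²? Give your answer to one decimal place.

For the Normal–Normal model with known σ², precisions add: τ_n = τ₀ + n/σ².
So 1/σ₀² = 1/8.6522 − 5/49.6 = 0.115578 − 0.100806 = 0.014772.
Hence σ₀² = 1/0.014772 ≈ 67.7.

σ₀² = 67.7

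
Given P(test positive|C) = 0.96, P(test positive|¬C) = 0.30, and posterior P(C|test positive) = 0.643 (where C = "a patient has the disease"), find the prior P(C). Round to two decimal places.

P(C) = 0.36

In odds form, posterior odds = prior odds × likelihood ratio, so prior odds = posterior odds ÷ LR.
Posterior odds = 0.643/(1−0.643) = 1.8011. LR = 0.96/0.30 = 3.2000.
Prior odds = 1.8011/3.2000 = 0.5628, so P(C) = 0.5628/(1+0.5628) ≈ 0.36.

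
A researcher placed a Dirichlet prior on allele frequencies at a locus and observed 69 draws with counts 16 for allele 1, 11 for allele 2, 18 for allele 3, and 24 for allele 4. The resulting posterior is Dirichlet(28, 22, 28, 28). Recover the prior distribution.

For a Dirichlet(α) prior with multinomial counts c, the posterior is Dirichlet(α + c) componentwise.
Subtract each count from the matching posterior parameter: 28−16=12, 22−11=11, 28−18=10, 28−24=4.

Dirichlet(12, 11, 10, 4)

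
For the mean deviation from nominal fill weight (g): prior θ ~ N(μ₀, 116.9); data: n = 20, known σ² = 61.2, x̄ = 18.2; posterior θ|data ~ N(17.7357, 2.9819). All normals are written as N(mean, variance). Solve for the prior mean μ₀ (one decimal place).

The posterior mean is a precision-weighted average: μ_n = (τ₀μ₀ + τ_data·x̄)/(τ₀+τ_data), with τ₀=1/σ₀² and τ_data=n/σ².
Here τ₀ = 1/116.9 = 0.008554 and τ_data = 20/61.2 = 0.326797, so τ_n = 0.335351.
Rearranging for μ₀: μ₀ = (μ_n·τ_n − τ_data·x̄)/τ₀ = (17.7357·0.335351 − 0.326797·18.2) / 0.008554 = -0.000021/0.008554 ≈ 0.0.

μ₀ = 0.0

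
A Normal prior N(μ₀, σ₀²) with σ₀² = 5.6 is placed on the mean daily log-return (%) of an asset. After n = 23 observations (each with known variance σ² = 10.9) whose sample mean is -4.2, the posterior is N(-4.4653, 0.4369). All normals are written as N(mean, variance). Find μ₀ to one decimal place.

μ₀ = -7.6

With known observation variance, the Normal–Normal posterior has precision τ_n = τ₀ + n/σ² and mean μ_n = (τ₀μ₀ + (n/σ²)x̄)/τ_n.
Here τ₀ = 1/5.6 = 0.178571 and τ_data = 23/10.9 = 2.110092, so τ_n = 2.288663.
Rearranging for μ₀: μ₀ = (μ_n·τ_n − τ_data·x̄)/τ₀ = (-4.4653·2.288663 − 2.110092·-4.2) / 0.178571 = -1.357180/0.178571 ≈ -7.6.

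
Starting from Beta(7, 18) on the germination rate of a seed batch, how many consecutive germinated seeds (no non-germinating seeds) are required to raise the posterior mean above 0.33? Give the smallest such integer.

After k germinated seeds and 0 non-germinating seeds the posterior is Beta(7+k, 18), with mean (7+k)/(7+18+k).
Set (7+k)/(25+k) > 0.33 and solve: k > (0.33·25 − 7)/(1 − 0.33) = 1.866.
The smallest integer exceeding 1.866 is 2, and checking k=2: (9)/(27) = 0.3333 > 0.33.

k = 2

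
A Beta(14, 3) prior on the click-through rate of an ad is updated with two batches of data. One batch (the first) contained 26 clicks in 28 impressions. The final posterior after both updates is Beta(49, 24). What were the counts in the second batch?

Because Beta–binomial updating is additive in the counts, the combined data contributed (α_post−α_prior, β_post−β_prior) successes and failures.
Total across both batches: 49−14=35 clicks, 24−3=21 non-clicks.
Subtract the first batch: 35−26=9 clicks and 21−2=19 non-clicks.

9 clicks and 19 non-clicks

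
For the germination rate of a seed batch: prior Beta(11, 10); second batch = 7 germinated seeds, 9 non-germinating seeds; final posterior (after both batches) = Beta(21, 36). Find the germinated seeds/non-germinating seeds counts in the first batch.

3 germinated seeds and 17 non-germinating seeds

Sequential conjugate updates are equivalent to a single update on the pooled data, so total successes = posterior α − prior α and total failures = posterior β − prior β.
Total across both batches: 21−11=10 germinated seeds, 36−10=26 non-germinating seeds.
Subtract the second batch: 10−7=3 germinated seeds and 26−9=17 non-germinating seeds.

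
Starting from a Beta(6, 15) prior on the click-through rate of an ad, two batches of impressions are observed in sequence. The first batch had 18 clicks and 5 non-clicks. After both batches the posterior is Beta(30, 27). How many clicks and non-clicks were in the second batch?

6 clicks and 7 non-clicks

Sequential conjugate updates are equivalent to a single update on the pooled data, so total successes = posterior α − prior α and total failures = posterior β − prior β.
Total across both batches: 30−6=24 clicks, 27−15=12 non-clicks.
Subtract the first batch: 24−18=6 clicks and 12−5=7 non-clicks.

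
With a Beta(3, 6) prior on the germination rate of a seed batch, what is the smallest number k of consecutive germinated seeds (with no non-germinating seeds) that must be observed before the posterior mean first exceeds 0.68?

After k germinated seeds and 0 non-germinating seeds the posterior is Beta(3+k, 6), with mean (3+k)/(3+6+k).
Set (3+k)/(9+k) > 0.68 and solve: k > (0.68·9 − 3)/(1 − 0.68) = 9.750.
The smallest integer exceeding 9.750 is 10.

k = 10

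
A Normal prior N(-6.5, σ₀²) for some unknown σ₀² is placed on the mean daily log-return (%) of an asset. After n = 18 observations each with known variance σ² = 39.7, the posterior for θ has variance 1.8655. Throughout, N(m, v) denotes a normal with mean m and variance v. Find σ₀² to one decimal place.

For the Normal–Normal model with known σ², precisions add: τ_n = τ₀ + n/σ².
So 1/σ₀² = 1/1.8655 − 18/39.7 = 0.536049 − 0.453401 = 0.082648.
Hence σ₀² = 1/0.082648 ≈ 12.1.

σ₀² = 12.1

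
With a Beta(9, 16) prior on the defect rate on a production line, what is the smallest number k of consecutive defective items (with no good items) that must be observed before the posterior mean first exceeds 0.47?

k = 6

After k defective items and 0 good items the posterior is Beta(9+k, 16), with mean (9+k)/(9+16+k).
Set (9+k)/(25+k) > 0.47 and solve: k > (0.47·25 − 9)/(1 − 0.47) = 5.189.
The smallest integer exceeding 5.189 is 6.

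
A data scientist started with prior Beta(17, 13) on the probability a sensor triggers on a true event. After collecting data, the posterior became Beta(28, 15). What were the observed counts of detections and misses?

Under Beta–binomial conjugacy the posterior parameters are (α+s, β+f).
Match parameters: s=28−17=11, f=15−13=2.

11 detections and 2 misses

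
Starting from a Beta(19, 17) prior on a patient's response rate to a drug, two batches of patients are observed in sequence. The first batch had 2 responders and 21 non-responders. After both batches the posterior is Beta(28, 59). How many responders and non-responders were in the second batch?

7 responders and 21 non-responders

Sequential conjugate updates are equivalent to a single update on the pooled data, so total successes = posterior α − prior α and total failures = posterior β − prior β.
Total across both batches: 28−19=9 responders, 59−17=42 non-responders.
Subtract the first batch: 9−2=7 responders and 42−21=21 non-responders.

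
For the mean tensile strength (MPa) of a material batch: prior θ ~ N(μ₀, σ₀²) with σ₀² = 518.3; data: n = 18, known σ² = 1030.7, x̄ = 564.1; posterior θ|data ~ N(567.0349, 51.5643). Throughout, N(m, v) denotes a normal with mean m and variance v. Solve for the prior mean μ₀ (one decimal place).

μ₀ = 593.6

The posterior mean is a precision-weighted average: μ_n = (τ₀μ₀ + τ_data·x̄)/(τ₀+τ_data), with τ₀=1/σ₀² and τ_data=n/σ².
Here τ₀ = 1/518.3 = 0.001929 and τ_data = 18/1030.7 = 0.017464, so τ_n = 0.019393.
Rearranging for μ₀: μ₀ = (μ_n·τ_n − τ_data·x̄)/τ₀ = (567.0349·0.019393 − 0.017464·564.1) / 0.001929 = 1.145065/0.001929 ≈ 593.6.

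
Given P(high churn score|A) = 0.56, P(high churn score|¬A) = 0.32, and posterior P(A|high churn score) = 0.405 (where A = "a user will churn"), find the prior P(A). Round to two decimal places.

Bayes' rule in odds form gives O(A|E) = O(A)·[P(E|A)/P(E|¬A)], hence O(A) = O(A|E)/LR.
Posterior odds = 0.405/(1−0.405) = 0.6807. LR = 0.56/0.32 = 1.7500.
Prior odds = 0.6807/1.7500 = 0.3890, so P(A) = 0.3890/(1+0.3890) ≈ 0.28.

P(A) = 0.28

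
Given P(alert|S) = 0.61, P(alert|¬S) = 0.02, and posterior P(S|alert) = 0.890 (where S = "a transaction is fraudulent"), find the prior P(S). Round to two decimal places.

Bayes' rule in odds form gives O(S|E) = O(S)·[P(E|S)/P(E|¬S)], hence O(S) = O(S|E)/LR.
Posterior odds = 0.890/(1−0.890) = 8.0909. LR = 0.61/0.02 = 30.5000.
Prior odds = 8.0909/30.5000 = 0.2653, so P(S) = 0.2653/(1+0.2653) ≈ 0.21.

P(S) = 0.21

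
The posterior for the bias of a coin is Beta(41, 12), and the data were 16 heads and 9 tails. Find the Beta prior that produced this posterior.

Beta(25, 3)

A Beta(a, b) prior with s successes and f failures in binomial data gives a Beta(a+s, b+f) posterior.
Subtract the data counts: 41−16=25, 12−9=3.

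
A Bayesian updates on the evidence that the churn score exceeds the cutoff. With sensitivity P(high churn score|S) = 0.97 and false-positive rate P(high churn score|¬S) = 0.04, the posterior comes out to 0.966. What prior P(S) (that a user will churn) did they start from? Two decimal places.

In odds form, posterior odds = prior odds × likelihood ratio, so prior odds = posterior odds ÷ LR.
Posterior odds = 0.966/(1−0.966) = 28.4118. LR = 0.97/0.04 = 24.2500.
Prior odds = 28.4118/24.2500 = 1.1716, so P(S) = 1.1716/(1+1.1716) ≈ 0.54.

P(S) = 0.54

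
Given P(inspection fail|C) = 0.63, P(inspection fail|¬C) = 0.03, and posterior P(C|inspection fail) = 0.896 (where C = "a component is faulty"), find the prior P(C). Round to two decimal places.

P(C) = 0.29

In odds form, posterior odds = prior odds × likelihood ratio, so prior odds = posterior odds ÷ LR.
Posterior odds = 0.896/(1−0.896) = 8.6154. LR = 0.63/0.03 = 21.0000.
Prior odds = 8.6154/21.0000 = 0.4103, so P(C) = 0.4103/(1+0.4103) ≈ 0.29.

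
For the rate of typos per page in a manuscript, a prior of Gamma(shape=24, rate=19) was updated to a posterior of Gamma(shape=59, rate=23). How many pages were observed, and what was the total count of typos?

n = 4 pages with total 35 typos

A Gamma(α, β) prior (rate parametrization) on a Poisson rate with n observations summing to S gives posterior Gamma(α+S, β+n).
Matching: Σxᵢ = 59 − 24 = 35 and n = 23 − 19 = 4.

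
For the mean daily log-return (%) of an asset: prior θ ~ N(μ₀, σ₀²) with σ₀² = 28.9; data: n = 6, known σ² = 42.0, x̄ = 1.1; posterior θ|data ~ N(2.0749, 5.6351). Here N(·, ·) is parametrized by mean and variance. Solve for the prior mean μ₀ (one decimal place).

μ₀ = 6.1

With known observation variance, the Normal–Normal posterior has precision τ_n = τ₀ + n/σ² and mean μ_n = (τ₀μ₀ + (n/σ²)x̄)/τ_n.
Here τ₀ = 1/28.9 = 0.034602 and τ_data = 6/42.0 = 0.142857, so τ_n = 0.177459.
Rearranging for μ₀: μ₀ = (μ_n·τ_n − τ_data·x̄)/τ₀ = (2.0749·0.177459 − 0.142857·1.1) / 0.034602 = 0.211067/0.034602 ≈ 6.1.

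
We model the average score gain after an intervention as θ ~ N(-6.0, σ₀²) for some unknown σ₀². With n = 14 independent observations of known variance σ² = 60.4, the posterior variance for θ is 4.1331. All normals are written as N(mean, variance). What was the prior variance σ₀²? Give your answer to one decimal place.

σ₀² = 98.4

For the Normal–Normal model with known σ², precisions add: τ_n = τ₀ + n/σ².
So 1/σ₀² = 1/4.1331 − 14/60.4 = 0.241949 − 0.231788 = 0.010161.
Hence σ₀² = 1/0.010161 ≈ 98.4.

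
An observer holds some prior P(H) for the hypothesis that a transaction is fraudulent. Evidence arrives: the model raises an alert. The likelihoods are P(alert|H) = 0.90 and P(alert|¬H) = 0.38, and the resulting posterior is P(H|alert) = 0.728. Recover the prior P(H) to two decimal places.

P(H) = 0.53

In odds form, posterior odds = prior odds × likelihood ratio, so prior odds = posterior odds ÷ LR.
Posterior odds = 0.728/(1−0.728) = 2.6765. LR = 0.90/0.38 = 2.3684.
Prior odds = 2.6765/2.3684 = 1.1301, so P(H) = 1.1301/(1+1.1301) ≈ 0.53.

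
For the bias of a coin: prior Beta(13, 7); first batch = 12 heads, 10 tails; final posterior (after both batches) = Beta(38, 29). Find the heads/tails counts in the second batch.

Sequential conjugate updates are equivalent to a single update on the pooled data, so total successes = posterior α − prior α and total failures = posterior β − prior β.
Total across both batches: 38−13=25 heads, 29−7=22 tails.
Subtract the first batch: 25−12=13 heads and 22−10=12 tails.

13 heads and 12 tails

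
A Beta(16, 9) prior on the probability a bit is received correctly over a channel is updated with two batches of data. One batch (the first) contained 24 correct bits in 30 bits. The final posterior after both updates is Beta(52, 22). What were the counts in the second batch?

12 correct bits and 7 errors

Because Beta–binomial updating is additive in the counts, the combined data contributed (α_post−α_prior, β_post−β_prior) successes and failures.
Total across both batches: 52−16=36 correct bits, 22−9=13 errors.
Subtract the first batch: 36−24=12 correct bits and 13−6=7 errors.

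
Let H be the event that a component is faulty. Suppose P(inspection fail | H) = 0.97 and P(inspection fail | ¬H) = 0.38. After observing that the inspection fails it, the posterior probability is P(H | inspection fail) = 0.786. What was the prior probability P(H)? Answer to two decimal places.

P(H) = 0.59

Bayes' rule in odds form gives O(H|E) = O(H)·[P(E|H)/P(E|¬H)], hence O(H) = O(H|E)/LR.
Posterior odds = 0.786/(1−0.786) = 3.6729. LR = 0.97/0.38 = 2.5526.
Prior odds = 3.6729/2.5526 = 1.4389, so P(H) = 1.4389/(1+1.4389) ≈ 0.59.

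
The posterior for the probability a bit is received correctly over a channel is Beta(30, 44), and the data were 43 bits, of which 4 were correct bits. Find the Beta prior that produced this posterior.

Beta(26, 5)

Beta is conjugate to the binomial likelihood: posterior = Beta(a+s, b+f).
So a = 30 − 4 = 26 and b = 44 − 39 = 5.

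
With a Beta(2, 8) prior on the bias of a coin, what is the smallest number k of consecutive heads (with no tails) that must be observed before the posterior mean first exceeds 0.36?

After k heads and 0 tails the posterior is Beta(2+k, 8), with mean (2+k)/(2+8+k).
Set (2+k)/(10+k) > 0.36 and solve: k > (0.36·10 − 2)/(1 − 0.36) = 2.500.
The smallest integer exceeding 2.500 is 3, and checking k=3: (5)/(13) = 0.3846 > 0.36.

k = 3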